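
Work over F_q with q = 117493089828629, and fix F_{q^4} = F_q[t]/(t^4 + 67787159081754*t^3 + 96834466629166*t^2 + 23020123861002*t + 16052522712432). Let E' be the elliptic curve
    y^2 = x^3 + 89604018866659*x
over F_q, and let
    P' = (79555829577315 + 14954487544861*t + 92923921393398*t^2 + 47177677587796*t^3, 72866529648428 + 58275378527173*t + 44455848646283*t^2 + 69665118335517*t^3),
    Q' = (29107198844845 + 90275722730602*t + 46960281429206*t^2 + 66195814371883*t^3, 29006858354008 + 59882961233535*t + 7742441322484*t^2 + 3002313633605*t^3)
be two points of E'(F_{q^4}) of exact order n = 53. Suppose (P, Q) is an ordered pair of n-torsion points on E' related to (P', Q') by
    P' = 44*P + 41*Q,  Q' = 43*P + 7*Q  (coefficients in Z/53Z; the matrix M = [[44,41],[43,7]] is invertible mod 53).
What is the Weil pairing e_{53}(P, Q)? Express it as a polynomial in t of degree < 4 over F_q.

Alternating bilinearity on E[53] (values in mu_{53} in F_{117493089828629^4}) gives e(P',Q') = e(P,Q)^det(M).
44*7 - 41*43 = -1455; reduced mod 53: det = 29, inverse 11.
Build f_{53,P'} and f_{53,Q'} via the 6-bit ladder of 53=110101_2; evaluate at shifted divisors; quotient in F_{117493089828629^4}.
e_{53}(P',Q') = 48091171726923 + 33081951030961*t + 104052332393061*t^2 + 111499884568141*t^3.
(48091171726923 + 33081951030961*t + 104052332393061*t^2 + 111499884568141*t^3)^{11} mod (117493089828629,f) = 40274050437640 + 4065589022514*t + 11978720807103*t^2 + 80706753096022*t^3.

40274050437640 + 4065589022514*t + 11978720807103*t^2 + 80706753096022*t^3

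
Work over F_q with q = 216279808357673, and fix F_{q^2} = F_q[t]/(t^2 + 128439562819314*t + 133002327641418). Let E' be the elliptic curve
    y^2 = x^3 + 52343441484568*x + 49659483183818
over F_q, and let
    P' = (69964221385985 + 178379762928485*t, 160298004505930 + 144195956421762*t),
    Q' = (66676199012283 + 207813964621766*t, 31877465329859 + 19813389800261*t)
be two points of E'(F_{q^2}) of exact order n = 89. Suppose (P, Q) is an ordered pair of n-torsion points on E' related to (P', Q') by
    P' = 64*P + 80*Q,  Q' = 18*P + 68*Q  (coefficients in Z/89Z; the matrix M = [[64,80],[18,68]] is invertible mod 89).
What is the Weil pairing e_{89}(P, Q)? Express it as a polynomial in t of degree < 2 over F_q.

Alternating bilinearity on E[89] (values in mu_{89} in F_{216279808357673^2}) gives e(P',Q') = e(P,Q)^det(M).
Inverting 64 mod 89: 32. Thus e_{89}(P,Q) = e(P',Q')^{32}.
Build f_{89,P'} and f_{89,Q'} via the 7-bit ladder of 89=1011001_2; evaluate at shifted divisors; quotient in F_{216279808357673^2}.
Result: e(P',Q') = 81592765771190 + 52168505709325*t.
Raise to 32: e(P,Q) = 131431913093974 + 133149552859238*t in mu_{89}.

131431913093974 + 133149552859238*t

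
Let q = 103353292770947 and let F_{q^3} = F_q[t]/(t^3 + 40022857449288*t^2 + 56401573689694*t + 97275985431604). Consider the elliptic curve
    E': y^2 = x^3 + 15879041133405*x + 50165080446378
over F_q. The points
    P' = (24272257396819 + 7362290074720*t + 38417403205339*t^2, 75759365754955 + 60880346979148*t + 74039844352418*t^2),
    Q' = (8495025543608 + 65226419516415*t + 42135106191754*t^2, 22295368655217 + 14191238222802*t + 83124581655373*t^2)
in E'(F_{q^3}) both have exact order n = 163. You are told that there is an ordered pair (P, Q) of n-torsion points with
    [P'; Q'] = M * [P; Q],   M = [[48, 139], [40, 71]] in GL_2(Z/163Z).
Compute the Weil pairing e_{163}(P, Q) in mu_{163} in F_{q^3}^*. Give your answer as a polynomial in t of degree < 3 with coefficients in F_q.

5499455570054 + 25668117930802*t + 94834241387717*t^2

Alternating bilinearity on E[163] (values in mu_{163} in F_{103353292770947^3}) gives e(P',Q') = e(P,Q)^det(M).
Inverting 130 mod 163: 79. Thus e_{163}(P,Q) = e(P',Q')^{79}.
Build f_{163,P'} and f_{163,Q'} via the 8-bit ladder of 163=10100011_2; evaluate at shifted divisors; quotient in F_{103353292770947^3}.
e_{163}(P',Q') = 90858980348354 + 79597516910698*t + 36142441336573*t^2.
Finally e_{163}(P,Q) = 5499455570054 + 25668117930802*t + 94834241387717*t^2.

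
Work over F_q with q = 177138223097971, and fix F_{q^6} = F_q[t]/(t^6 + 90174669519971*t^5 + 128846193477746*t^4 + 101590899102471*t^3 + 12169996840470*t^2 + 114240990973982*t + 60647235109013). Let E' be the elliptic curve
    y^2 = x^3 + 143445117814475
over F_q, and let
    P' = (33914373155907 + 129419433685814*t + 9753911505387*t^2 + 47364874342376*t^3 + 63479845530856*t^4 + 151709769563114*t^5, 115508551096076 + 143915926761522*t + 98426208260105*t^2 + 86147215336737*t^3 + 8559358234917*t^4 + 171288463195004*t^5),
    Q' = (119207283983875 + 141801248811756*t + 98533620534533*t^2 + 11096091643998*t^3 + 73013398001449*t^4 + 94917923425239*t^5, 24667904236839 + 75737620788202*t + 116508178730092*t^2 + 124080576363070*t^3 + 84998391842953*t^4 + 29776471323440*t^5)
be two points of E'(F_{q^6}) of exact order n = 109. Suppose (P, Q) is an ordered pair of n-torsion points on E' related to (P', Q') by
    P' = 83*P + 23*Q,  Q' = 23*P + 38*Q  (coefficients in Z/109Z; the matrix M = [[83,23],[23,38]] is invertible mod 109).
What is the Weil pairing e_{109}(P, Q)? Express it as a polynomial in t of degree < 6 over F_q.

Under M = [[83,23],[23,38]] in GL_2(Z/109), e_{109}(P',Q') = e_{109}(P,Q)^(83*38-23*23 mod 109).
Inverting 9 mod 109: 97. Thus e_{109}(P,Q) = e(P',Q')^{97}.
n = 109 = (1101101)_2 (7 bits, wt 5); accumulate f_{109,P'}(Q'+S)/f_{109,P'}(S) along the 6-step ladder.
The quotient is 96001156314348 + 173777442569112*t + 27748815921067*t^2 + 117393540573454*t^3 + 150240103161847*t^4 + 37756039537339*t^5.
Finally e_{109}(P,Q) = 58629218484001 + 85549044671272*t + 20719200668274*t^2 + 165939170625589*t^3 + 131663027791106*t^4 + 58131057396246*t^5.

58629218484001 + 85549044671272*t + 20719200668274*t^2 + 165939170625589*t^3 + 131663027791106*t^4 + 58131057396246*t^5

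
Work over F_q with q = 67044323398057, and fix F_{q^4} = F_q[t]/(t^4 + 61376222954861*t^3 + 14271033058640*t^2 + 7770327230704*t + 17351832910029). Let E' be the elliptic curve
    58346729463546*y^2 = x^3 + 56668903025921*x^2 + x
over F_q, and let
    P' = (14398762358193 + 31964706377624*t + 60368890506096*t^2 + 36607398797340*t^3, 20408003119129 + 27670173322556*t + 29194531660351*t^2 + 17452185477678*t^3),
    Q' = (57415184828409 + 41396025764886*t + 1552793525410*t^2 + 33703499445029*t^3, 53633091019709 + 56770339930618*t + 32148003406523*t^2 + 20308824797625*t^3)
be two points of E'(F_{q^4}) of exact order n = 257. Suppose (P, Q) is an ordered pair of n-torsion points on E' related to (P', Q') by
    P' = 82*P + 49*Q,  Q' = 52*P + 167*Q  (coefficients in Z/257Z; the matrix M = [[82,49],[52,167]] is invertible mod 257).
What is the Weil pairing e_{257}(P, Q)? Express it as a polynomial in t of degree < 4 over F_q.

e_{257} is bilinear + alternating on E[257], so e_{257}(82*P + 49*Q, 52*P + 167*Q) = e_{257}(P,Q)^(82*167-49*52).
So e_{257}(P,Q) = e_{257}(P',Q')^{46}, since 95*46 = 1 mod 257.
(x,y)|->(32484285762762x+35407437935253,32484285762762y) sends E' to y^2=x^3+18027356425949*x+66636201731090.
n = 257 = (100000001)_2 (9 bits, wt 2); accumulate f_{257,P'}(Q'+S)/f_{257,P'}(S) along the 8-step ladder.
e_{257}(P',Q') = 42013362699845 + 62480902105565*t + 56628834270725*t^2 + 24501622016962*t^3.
(42013362699845 + 62480902105565*t + 56628834270725*t^2 + 24501622016962*t^3)^{46} mod (67044323398057,f) = 43303362458372 + 42961157692035*t + 52766911849189*t^2 + 31590313588246*t^3.

43303362458372 + 42961157692035*t + 52766911849189*t^2 + 31590313588246*t^3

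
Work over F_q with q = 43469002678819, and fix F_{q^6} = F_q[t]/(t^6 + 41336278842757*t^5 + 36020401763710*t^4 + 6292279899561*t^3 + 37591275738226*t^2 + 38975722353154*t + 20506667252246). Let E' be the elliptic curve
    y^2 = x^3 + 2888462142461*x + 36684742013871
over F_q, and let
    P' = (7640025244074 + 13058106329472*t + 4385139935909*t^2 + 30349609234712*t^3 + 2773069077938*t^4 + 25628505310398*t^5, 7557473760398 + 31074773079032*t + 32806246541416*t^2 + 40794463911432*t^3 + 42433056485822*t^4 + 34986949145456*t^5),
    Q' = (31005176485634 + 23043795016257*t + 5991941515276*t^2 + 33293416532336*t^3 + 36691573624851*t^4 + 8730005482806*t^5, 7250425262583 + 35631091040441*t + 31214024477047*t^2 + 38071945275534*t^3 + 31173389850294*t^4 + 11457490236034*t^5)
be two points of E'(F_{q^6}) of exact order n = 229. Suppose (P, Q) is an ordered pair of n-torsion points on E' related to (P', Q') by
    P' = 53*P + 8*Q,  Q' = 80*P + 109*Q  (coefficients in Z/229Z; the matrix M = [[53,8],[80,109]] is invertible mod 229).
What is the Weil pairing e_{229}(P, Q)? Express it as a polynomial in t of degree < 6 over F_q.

12516687000329 + 22380662899316*t + 40706753042475*t^2 + 31429391216819*t^3 + 32188717614607*t^4 + 21870448471659*t^5

Since e_{229}(P,P)=e_{229}(Q,Q)=1 and e_{229}(Q,P)=e_{229}(P,Q)^{-1}, expanding e_{229}(53*P + 8*Q,80*P + 109*Q) leaves e(P,Q)^det(M).
So e_{229}(P,Q) = e_{229}(P',Q')^{192}, since 99*192 = 1 mod 229.
Run Miller on y^2=x^3+2888462142461*x+36684742013871 over F_{43469002678819}: ladder 11100101 (8 bits); e = f_P(D_Q)/f_Q(D_P).
Miller gives e_{229}(P',Q') = 11149018885497 + 16903339245905*t + 21174936910121*t^2 + 14959568416139*t^3 + 42037033900619*t^4 + 17782066257500*t^5 in F_{43469002678819^6}.
(11149018885497 + 16903339245905*t + 21174936910121*t^2 + 14959568416139*t^3 + 42037033900619*t^4 + 17782066257500*t^5)^{192} mod (43469002678819,f) = 12516687000329 + 22380662899316*t + 40706753042475*t^2 + 31429391216819*t^3 + 32188717614607*t^4 + 21870448471659*t^5.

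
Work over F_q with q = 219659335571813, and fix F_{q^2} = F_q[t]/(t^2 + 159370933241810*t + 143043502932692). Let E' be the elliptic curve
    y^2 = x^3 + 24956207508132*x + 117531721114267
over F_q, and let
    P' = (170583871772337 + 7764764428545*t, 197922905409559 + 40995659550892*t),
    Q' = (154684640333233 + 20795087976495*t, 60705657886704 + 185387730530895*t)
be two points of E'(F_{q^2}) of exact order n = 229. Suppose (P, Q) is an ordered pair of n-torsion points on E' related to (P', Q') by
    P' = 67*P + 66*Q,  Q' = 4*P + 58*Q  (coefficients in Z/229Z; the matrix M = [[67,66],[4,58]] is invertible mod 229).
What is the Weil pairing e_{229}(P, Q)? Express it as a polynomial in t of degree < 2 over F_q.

Alternating bilinearity on E[229] (values in mu_{229} in F_{219659335571813^2}) gives e(P',Q') = e(P,Q)^det(M).
det M = 67*58 - 66*4 = 3622 = 187 (mod 229); 187^{-1} = 169 (mod 229).
Double-and-add over 11100101: 8-1 doublings, 5-1 additions; each step l_{T,T}/v_{2T} or l_{T,P'}/v at Q'+S for random S.
The quotient is 161793525850096 + 126659843776259*t.
Raise to 169: e(P,Q) = 214869453748813 + 173271446977403*t in mu_{229}.

214869453748813 + 173271446977403*t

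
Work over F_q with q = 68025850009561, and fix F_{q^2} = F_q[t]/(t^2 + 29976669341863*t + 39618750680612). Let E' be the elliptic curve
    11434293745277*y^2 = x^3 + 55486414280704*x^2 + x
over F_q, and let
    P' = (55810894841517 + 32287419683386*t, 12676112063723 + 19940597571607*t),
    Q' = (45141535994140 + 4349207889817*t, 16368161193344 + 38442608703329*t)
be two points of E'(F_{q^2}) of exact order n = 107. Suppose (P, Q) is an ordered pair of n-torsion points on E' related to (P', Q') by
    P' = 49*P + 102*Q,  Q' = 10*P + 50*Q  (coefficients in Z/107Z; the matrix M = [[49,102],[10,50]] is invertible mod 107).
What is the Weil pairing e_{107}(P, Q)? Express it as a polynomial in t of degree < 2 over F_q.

66264536217981 + 32337254830145*t

e_{107}(aP+bQ,cP+dQ) = e_{107}(P,Q)^(ad-bc); with (a,b,c,d)=(49,102,10,50) this gives the det-107 law.
Inverting 39 mod 107: 11. Thus e_{107}(P,Q) = e(P',Q')^{11}.
Montgomery->Weierstrass: x_W = 25884431682871*x+19808790240861, y_W=25884431682871*y on F_{68025850009561}; lands on y^2=x^3+40159404843188*x+33140853108827.
Miller loop for e_{107} over F_{68025850009561^2}: bits of 107 = 1101011; 6 double steps + 4 add steps, l/v at each.
Miller gives e_{107}(P',Q') = 18678520633701 + 2013064157049*t in F_{68025850009561^2}.
e_{107}(P,Q) = (18678520633701 + 2013064157049*t)^{11} = 66264536217981 + 32337254830145*t.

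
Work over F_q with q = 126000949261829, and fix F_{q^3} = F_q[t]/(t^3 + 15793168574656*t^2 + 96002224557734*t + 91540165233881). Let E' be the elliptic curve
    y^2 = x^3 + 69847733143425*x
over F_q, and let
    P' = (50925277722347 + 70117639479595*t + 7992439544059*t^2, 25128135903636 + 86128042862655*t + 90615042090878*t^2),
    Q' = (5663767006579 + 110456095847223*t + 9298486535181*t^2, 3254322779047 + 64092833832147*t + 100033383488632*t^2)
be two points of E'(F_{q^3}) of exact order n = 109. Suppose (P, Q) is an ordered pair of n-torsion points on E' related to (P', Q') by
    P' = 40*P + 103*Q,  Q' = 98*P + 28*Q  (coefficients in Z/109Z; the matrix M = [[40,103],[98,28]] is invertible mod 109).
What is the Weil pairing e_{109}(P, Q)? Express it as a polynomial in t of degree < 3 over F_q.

e_{109}(aP+bQ,cP+dQ) = e_{109}(P,Q)^(ad-bc); with (a,b,c,d)=(40,103,98,28) this gives the det-109 law.
So e_{109}(P,Q) = e_{109}(P',Q')^{3}, since 73*3 = 1 mod 109.
n = 109 = (1101101)_2 (7 bits, wt 5); accumulate f_{109,P'}(Q'+S)/f_{109,P'}(S) along the 6-step ladder.
The quotient is 109459915075352 + 48240499373995*t + 43363105310497*t^2.
(109459915075352 + 48240499373995*t + 43363105310497*t^2)^{3} mod (126000949261829,f) = 20134993775836 + 42091663210040*t + 65251206201250*t^2.

20134993775836 + 42091663210040*t + 65251206201250*t^2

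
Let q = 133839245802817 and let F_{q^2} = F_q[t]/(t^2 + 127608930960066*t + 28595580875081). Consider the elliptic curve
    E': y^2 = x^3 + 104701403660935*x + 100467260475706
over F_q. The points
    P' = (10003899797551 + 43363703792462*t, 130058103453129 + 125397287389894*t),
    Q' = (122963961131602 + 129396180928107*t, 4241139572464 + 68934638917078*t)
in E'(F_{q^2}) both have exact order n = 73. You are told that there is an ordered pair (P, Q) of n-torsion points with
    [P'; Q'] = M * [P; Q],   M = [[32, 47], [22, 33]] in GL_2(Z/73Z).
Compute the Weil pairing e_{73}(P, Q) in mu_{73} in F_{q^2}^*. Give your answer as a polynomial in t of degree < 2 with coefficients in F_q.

Under M = [[32,47],[22,33]] in GL_2(Z/73), e_{73}(P',Q') = e_{73}(P,Q)^(32*33-47*22 mod 73).
Hence e(P,Q) = e(P',Q')^{10} where 10 = 22^{-1} mod 73.
Miller loop for e_{73} over F_{133839245802817^2}: bits of 73 = 1001001; 6 double steps + 2 add steps, l/v at each.
Miller gives e_{73}(P',Q') = 40261854247208 + 62851270256593*t in F_{133839245802817^2}.
Hence e(P,Q) = 95920008659913 + 59604619902991*t in F_{133839245802817^2}^*.

95920008659913 + 59604619902991*t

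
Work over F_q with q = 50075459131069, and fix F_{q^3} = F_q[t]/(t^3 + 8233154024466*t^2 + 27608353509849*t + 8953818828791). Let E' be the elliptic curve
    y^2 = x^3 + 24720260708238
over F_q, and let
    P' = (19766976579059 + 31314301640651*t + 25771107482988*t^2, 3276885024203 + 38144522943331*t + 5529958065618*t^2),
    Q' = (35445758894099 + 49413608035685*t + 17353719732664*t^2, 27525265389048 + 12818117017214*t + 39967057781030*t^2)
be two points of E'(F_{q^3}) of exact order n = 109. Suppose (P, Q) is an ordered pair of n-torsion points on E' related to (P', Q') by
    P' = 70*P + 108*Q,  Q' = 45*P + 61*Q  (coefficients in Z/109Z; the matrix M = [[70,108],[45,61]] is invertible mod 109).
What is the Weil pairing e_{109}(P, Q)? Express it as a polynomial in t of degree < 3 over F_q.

Under M = [[70,108],[45,61]] in GL_2(Z/109), e_{109}(P',Q') = e_{109}(P,Q)^(70*61-108*45 mod 109).
det M = 70*61 - 108*45 = -590 = 64 (mod 109); 64^{-1} = 46 (mod 109).
Run Miller on y^2=x^3+24720260708238 over F_{50075459131069}: ladder 1101101 (7 bits); e = f_P(D_Q)/f_Q(D_P).
f_P(D_Q)/f_Q(D_P) = 7154142874236 + 7353856391048*t + 42828761749816*t^2.
(7154142874236 + 7353856391048*t + 42828761749816*t^2)^{46} mod (50075459131069,f) = 28373912729869 + 6120142382827*t + 19135827612775*t^2.

28373912729869 + 6120142382827*t + 19135827612775*t^2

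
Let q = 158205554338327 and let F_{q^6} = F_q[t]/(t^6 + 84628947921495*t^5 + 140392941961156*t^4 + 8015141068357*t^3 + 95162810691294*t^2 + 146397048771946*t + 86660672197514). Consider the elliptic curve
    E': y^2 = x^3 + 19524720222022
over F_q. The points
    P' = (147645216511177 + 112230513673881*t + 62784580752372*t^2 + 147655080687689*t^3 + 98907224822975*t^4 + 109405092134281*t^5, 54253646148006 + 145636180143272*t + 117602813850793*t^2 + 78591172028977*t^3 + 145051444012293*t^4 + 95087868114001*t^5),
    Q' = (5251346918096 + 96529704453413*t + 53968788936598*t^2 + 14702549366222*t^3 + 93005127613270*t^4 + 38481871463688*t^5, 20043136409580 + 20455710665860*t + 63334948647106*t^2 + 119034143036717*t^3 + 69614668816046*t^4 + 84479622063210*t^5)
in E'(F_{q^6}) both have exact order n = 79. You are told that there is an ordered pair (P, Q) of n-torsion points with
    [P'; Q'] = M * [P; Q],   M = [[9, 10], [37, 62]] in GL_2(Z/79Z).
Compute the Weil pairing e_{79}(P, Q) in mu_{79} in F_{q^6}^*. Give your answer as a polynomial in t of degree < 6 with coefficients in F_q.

40801413682313 + 25086491040768*t + 77975848725528*t^2 + 40126019899686*t^3 + 73533140369851*t^4 + 39292516058737*t^5

Under M = [[9,10],[37,62]] in GL_2(Z/79), e_{79}(P',Q') = e_{79}(P,Q)^(9*62-10*37 mod 79).
So e_{79}(P,Q) = e_{79}(P',Q')^{29}, since 30*29 = 1 mod 79.
n = 79 = (1001111)_2 (7 bits, wt 5); accumulate f_{79,P'}(Q'+S)/f_{79,P'}(S) along the 6-step ladder.
Miller gives e_{79}(P',Q') = 153799813472433 + 129220889973444*t + 53089374129422*t^2 + 130793882666636*t^3 + 58055559938117*t^4 + 30443497401304*t^5 in F_{158205554338327^6}.
Hence e(P,Q) = 40801413682313 + 25086491040768*t + 77975848725528*t^2 + 40126019899686*t^3 + 73533140369851*t^4 + 39292516058737*t^5 in F_{158205554338327^6}^*.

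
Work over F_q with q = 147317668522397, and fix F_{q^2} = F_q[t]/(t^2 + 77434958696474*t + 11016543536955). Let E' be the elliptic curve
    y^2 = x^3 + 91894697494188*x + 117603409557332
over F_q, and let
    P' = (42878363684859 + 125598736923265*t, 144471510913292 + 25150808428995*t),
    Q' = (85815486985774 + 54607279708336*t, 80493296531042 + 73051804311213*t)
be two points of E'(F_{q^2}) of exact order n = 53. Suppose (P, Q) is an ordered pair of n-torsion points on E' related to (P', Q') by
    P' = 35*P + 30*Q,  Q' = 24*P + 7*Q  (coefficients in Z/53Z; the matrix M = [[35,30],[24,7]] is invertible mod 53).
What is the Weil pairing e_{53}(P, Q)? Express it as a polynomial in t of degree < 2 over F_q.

e_{53}(aP+bQ,cP+dQ) = e_{53}(P,Q)^(ad-bc); with (a,b,c,d)=(35,30,24,7) this gives the det-53 law.
35*7 - 30*24 = -475; reduced mod 53: det = 2, inverse 27.
Double-and-add over 110101: 6-1 doublings, 4-1 additions; each step l_{T,T}/v_{2T} or l_{T,P'}/v at Q'+S for random S.
The quotient is 85944161022989 + 142075159810920*t.
Finally e_{53}(P,Q) = 136166537812109 + 147194296661869*t.

136166537812109 + 147194296661869*t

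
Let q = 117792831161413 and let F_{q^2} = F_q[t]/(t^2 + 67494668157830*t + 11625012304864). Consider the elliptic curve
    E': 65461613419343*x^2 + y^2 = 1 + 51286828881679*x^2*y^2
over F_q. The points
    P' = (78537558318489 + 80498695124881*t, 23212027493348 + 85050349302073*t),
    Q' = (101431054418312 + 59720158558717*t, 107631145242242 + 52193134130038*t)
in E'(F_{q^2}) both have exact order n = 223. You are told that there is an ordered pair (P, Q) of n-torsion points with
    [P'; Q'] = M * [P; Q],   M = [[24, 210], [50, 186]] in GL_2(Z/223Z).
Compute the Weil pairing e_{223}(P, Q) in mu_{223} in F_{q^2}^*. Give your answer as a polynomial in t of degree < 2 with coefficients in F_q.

Alternating bilinearity on E[223] (values in mu_{223} in F_{117792831161413^2}) gives e(P',Q') = e(P,Q)^det(M).
So e_{223}(P,Q) = e_{223}(P',Q')^{104}, since 208*104 = 1 mod 223.
Edwards->Montgomery: u=(1+y)/(1-y), v=u/x -> 82676742479416v^2=u^3+23487350510951u^2+u; then x_W=3543696134416u+19458073716837: y^2=x^3+52290861954009.
Build f_{223,P'} and f_{223,Q'} via the 8-bit ladder of 223=11011111_2; evaluate at shifted divisors; quotient in F_{117792831161413^2}.
f_P(D_Q)/f_Q(D_P) = 92398574168580 + 51388230574261*t.
e_{223}(P,Q) = (92398574168580 + 51388230574261*t)^{104} = 50876282068616 + 38614482931145*t.

50876282068616 + 38614482931145*t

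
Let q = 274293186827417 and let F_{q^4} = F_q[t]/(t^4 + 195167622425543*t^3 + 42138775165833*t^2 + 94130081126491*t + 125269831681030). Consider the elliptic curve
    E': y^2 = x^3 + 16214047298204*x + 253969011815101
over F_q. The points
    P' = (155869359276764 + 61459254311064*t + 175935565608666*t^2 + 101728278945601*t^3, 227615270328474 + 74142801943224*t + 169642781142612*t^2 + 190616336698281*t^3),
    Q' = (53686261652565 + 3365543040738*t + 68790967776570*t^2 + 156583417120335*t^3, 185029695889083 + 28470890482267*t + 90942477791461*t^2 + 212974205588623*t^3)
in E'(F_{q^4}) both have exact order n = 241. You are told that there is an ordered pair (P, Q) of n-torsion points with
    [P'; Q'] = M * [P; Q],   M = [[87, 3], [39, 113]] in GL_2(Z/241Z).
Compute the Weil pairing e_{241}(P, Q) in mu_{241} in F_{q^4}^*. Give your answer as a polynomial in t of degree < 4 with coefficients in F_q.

e_{241}(aP+bQ,cP+dQ) = e_{241}(P,Q)^(ad-bc); with (a,b,c,d)=(87,3,39,113) this gives the det-241 law.
Hence e(P,Q) = e(P',Q')^{114} where 114 = 74^{-1} mod 241.
n = 241 = (11110001)_2 (8 bits, wt 5); accumulate f_{241,P'}(Q'+S)/f_{241,P'}(S) along the 7-step ladder.
Result: e(P',Q') = 45872323226018 + 147392972246658*t + 116677708442893*t^2 + 180857210326949*t^3.
(45872323226018 + 147392972246658*t + 116677708442893*t^2 + 180857210326949*t^3)^{114} mod (274293186827417,f) = 78776336854029 + 220730206117120*t + 38647524770306*t^2 + 208565387965185*t^3.

78776336854029 + 220730206117120*t + 38647524770306*t^2 + 208565387965185*t^3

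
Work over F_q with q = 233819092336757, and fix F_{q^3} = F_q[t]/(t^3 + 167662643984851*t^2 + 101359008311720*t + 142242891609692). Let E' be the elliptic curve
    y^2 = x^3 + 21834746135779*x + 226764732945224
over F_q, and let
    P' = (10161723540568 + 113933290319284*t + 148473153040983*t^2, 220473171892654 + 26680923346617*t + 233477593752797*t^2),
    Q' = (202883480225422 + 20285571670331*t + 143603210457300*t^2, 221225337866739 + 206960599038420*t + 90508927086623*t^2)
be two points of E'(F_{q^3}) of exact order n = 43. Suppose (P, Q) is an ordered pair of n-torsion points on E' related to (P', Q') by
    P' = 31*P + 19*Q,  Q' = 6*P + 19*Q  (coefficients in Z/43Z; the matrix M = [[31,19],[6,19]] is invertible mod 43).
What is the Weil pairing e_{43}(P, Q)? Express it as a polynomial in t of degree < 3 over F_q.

94598933581380 + 116839785405137*t + 89723275862235*t^2

e_{43} is bilinear + alternating on E[43], so e_{43}(31*P + 19*Q, 6*P + 19*Q) = e_{43}(P,Q)^(31*19-19*6).
det(M) mod 43 = 2; its inverse in (Z/43)^* is 22 (check: 2*22 mod 43 = 1).
Run Miller on y^2=x^3+21834746135779*x+226764732945224 over F_{233819092336757}: ladder 101011 (6 bits); e = f_P(D_Q)/f_Q(D_P).
So e_{43}(P',Q') = 68257573646994 + 23937684766427*t + 31984720823342*t^2.
Hence e(P,Q) = 94598933581380 + 116839785405137*t + 89723275862235*t^2 in F_{233819092336757^3}^*.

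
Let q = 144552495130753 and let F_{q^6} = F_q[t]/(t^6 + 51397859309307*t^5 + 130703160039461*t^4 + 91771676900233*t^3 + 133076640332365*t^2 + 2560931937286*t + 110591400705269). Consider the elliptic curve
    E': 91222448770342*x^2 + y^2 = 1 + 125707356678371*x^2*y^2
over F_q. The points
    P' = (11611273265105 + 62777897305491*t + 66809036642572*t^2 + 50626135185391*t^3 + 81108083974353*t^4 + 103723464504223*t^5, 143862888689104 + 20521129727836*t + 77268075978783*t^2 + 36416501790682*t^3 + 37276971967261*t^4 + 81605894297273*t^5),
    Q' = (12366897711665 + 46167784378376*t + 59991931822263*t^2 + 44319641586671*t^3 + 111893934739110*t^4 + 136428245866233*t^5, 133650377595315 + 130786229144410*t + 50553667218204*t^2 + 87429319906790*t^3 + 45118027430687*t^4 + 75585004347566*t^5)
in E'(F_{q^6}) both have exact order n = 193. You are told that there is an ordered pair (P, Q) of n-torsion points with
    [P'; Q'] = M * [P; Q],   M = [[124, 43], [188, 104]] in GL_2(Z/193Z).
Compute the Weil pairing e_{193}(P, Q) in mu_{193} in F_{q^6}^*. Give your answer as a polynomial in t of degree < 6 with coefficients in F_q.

The 193-Weil pairing on E[193] over F_{144552495130753} is alternating-bilinear: e_{193}(P',Q') = e_{193}(P,Q)^det(M).
So e_{193}(P,Q) = e_{193}(P',Q')^{89}, since 180*89 = 1 mod 193.
Edwards a_E,d_E -> Montgomery A=88766330848208,B=10261570355188 -> Weierstrass 52214350513905,28018792650659 via alpha=108431215140162,beta=27516896805681.
Run Miller on y^2=x^3+52214350513905*x+28018792650659 over F_{144552495130753}: ladder 11000001 (8 bits); e = f_P(D_Q)/f_Q(D_P).
Miller gives e_{193}(P',Q') = 115491288224940 + 141807711584567*t + 54598797334906*t^2 + 54252822417223*t^3 + 82271286199562*t^4 + 112054583672100*t^5 in F_{144552495130753^6}.
Thus e_{193}(P,Q) = 12216575240897 + 33582054754514*t + 42294561961690*t^2 + 28678468205653*t^3 + 28983874756421*t^4 + 129226804249033*t^5.

12216575240897 + 33582054754514*t + 42294561961690*t^2 + 28678468205653*t^3 + 28983874756421*t^4 + 129226804249033*t^5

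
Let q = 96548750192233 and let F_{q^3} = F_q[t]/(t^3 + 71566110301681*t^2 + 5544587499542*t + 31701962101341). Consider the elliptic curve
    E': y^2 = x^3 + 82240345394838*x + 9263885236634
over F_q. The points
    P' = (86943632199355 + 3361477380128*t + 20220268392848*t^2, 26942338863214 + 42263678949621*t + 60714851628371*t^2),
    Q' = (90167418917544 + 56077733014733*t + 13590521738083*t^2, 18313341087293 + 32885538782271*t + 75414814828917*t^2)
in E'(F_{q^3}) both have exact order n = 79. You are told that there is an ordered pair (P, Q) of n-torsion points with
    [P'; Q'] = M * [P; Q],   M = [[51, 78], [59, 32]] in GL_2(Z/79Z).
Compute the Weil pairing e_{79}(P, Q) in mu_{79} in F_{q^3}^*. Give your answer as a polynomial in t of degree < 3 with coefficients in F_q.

66567321112246 + 61682165672177*t + 23827171620804*t^2

Since e_{79}(P,P)=e_{79}(Q,Q)=1 and e_{79}(Q,P)=e_{79}(P,Q)^{-1}, expanding e_{79}(51*P + 78*Q,59*P + 32*Q) leaves e(P,Q)^det(M).
det M = 51*32 - 78*59 = -2970 = 32 (mod 79); 32^{-1} = 42 (mod 79).
Build f_{79,P'} and f_{79,Q'} via the 7-bit ladder of 79=1001111_2; evaluate at shifted divisors; quotient in F_{96548750192233^3}.
e_{79}(P',Q') = 16095170591624 + 30310105645906*t + 87079304211843*t^2.
Raise to 42: e(P,Q) = 66567321112246 + 61682165672177*t + 23827171620804*t^2 in mu_{79}.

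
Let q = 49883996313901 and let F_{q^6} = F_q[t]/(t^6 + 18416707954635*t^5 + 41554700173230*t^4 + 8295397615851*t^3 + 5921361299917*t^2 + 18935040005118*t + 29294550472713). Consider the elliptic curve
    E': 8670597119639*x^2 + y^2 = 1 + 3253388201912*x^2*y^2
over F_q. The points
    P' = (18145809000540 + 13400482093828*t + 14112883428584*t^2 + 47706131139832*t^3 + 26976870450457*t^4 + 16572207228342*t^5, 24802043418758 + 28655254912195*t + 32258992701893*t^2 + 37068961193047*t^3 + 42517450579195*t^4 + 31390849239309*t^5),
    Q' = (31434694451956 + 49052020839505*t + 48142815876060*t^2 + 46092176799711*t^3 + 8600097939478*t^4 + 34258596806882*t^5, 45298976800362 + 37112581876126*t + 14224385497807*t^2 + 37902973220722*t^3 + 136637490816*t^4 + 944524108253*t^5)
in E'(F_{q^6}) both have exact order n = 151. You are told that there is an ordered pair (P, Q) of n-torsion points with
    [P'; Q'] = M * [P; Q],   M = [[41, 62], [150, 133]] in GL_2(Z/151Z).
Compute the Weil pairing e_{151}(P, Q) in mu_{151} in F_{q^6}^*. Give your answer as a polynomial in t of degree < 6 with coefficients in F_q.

Under M = [[41,62],[150,133]] in GL_2(Z/151), e_{151}(P',Q') = e_{151}(P,Q)^(41*133-62*150 mod 151).
So e_{151}(P,Q) = e_{151}(P',Q')^{65}, since 79*65 = 1 mod 151.
Map (x,y)_Ed via u=(1+y)/(1-y), v=(1+y)/((1-y)x) to Montgomery A=12109979413678,B=48403243316431; then to (a',b')=(24291250957615,16507420499875).
Run Miller on y^2=x^3+24291250957615*x+16507420499875 over F_{49883996313901}: ladder 10010111 (8 bits); e = f_P(D_Q)/f_Q(D_P).
Miller gives e_{151}(P',Q') = 4252733716542 + 44948294711830*t + 11428143716012*t^2 + 19759529538603*t^3 + 42872484992193*t^4 + 9020969844535*t^5 in F_{49883996313901^6}.
Thus e_{151}(P,Q) = 3264255674286 + 28763746607069*t + 31278844528162*t^2 + 26162961360960*t^3 + 27934813137580*t^4 + 28241451765862*t^5.

3264255674286 + 28763746607069*t + 31278844528162*t^2 + 26162961360960*t^3 + 27934813137580*t^4 + 28241451765862*t^5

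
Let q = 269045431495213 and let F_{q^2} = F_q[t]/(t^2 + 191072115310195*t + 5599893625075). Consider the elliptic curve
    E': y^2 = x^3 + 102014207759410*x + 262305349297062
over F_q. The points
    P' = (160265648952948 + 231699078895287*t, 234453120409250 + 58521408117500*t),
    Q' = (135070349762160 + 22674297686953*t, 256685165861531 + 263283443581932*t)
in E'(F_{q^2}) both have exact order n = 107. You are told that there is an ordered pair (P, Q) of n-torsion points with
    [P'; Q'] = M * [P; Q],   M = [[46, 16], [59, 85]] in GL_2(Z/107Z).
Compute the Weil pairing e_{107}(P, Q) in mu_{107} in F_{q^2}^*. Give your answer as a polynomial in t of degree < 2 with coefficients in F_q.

Since e_{107}(P,P)=e_{107}(Q,Q)=1 and e_{107}(Q,P)=e_{107}(P,Q)^{-1}, expanding e_{107}(46*P + 16*Q,59*P + 85*Q) leaves e(P,Q)^det(M).
det(M) mod 107 = 77; its inverse in (Z/107)^* is 82 (check: 77*82 mod 107 = 1).
7-bit Miller (1101011) on E'/F_{269045431495213} with a'=102014207759410, b'=262305349297062: accumulate tangent/chord ratios at Q'+S and P'+S'.
f_P(D_Q)/f_Q(D_P) = 231547213317198 + 145830661986546*t.
Raise to 82: e(P,Q) = 190075055871958 + 112153571818869*t in mu_{107}.

190075055871958 + 112153571818869*t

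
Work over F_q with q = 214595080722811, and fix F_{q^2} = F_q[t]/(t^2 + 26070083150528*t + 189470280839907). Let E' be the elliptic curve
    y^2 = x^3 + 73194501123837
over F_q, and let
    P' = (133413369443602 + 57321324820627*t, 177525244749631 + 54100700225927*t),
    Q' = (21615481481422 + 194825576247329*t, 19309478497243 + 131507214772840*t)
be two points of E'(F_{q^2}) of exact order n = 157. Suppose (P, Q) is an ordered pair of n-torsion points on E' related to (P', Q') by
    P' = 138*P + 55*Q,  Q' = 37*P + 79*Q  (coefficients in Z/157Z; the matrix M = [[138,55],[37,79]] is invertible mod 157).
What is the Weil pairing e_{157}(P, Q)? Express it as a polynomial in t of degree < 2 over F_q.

Under M = [[138,55],[37,79]] in GL_2(Z/157), e_{157}(P',Q') = e_{157}(P,Q)^(138*79-55*37 mod 157).
Inverting 75 mod 157: 67. Thus e_{157}(P,Q) = e(P',Q')^{67}.
Double-and-add over 10011101: 8-1 doublings, 5-1 additions; each step l_{T,T}/v_{2T} or l_{T,P'}/v at Q'+S for random S.
The quotient is 198823781709869 + 99017530884331*t.
Raise to 67: e(P,Q) = 36320502443918 + 34317851595822*t in mu_{157}.

36320502443918 + 34317851595822*t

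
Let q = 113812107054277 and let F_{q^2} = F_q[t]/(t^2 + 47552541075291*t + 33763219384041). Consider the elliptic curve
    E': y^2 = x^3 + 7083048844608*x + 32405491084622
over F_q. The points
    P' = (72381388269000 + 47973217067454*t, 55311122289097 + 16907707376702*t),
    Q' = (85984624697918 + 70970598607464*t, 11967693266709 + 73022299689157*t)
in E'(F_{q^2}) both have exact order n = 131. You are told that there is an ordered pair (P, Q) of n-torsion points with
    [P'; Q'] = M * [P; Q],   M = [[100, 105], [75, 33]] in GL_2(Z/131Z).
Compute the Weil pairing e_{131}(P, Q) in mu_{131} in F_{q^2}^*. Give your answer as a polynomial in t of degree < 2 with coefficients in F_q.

Since e_{131}(P,P)=e_{131}(Q,Q)=1 and e_{131}(Q,P)=e_{131}(P,Q)^{-1}, expanding e_{131}(100*P + 105*Q,75*P + 33*Q) leaves e(P,Q)^det(M).
det(M) mod 131 = 10; its inverse in (Z/131)^* is 118 (check: 10*118 mod 131 = 1).
Double-and-add over 10000011: 8-1 doublings, 3-1 additions; each step l_{T,T}/v_{2T} or l_{T,P'}/v at Q'+S for random S.
The quotient is 8803700305121 + 61823420208585*t.
e_{131}(P,Q) = (8803700305121 + 61823420208585*t)^{118} = 66579675263493 + 33194570123904*t.

66579675263493 + 33194570123904*t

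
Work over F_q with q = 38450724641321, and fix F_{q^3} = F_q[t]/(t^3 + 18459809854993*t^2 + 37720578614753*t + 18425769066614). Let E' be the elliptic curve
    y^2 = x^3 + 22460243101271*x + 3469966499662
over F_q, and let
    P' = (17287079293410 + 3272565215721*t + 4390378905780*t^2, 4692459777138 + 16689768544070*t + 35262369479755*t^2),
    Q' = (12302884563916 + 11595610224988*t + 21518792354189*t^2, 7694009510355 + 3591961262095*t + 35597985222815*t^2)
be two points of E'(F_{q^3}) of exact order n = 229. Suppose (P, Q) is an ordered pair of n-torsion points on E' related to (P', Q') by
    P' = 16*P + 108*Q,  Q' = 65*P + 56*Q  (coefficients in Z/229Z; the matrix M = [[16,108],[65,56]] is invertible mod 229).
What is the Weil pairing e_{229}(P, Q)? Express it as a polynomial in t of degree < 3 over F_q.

e_{229} is bilinear + alternating on E[229], so e_{229}(16*P + 108*Q, 65*P + 56*Q) = e_{229}(P,Q)^(16*56-108*65).
det M = 16*56 - 108*65 = -6124 = 59 (mod 229); 59^{-1} = 66 (mod 229).
8-bit Miller (11100101) on E'/F_{38450724641321} with a'=22460243101271, b'=3469966499662: accumulate tangent/chord ratios at Q'+S and P'+S'.
So e_{229}(P',Q') = 375533394742 + 3568791774652*t + 34716334324405*t^2.
(375533394742 + 3568791774652*t + 34716334324405*t^2)^{66} mod (38450724641321,f) = 32056406255937 + 11720969471769*t + 7503330405133*t^2.

32056406255937 + 11720969471769*t + 7503330405133*t^2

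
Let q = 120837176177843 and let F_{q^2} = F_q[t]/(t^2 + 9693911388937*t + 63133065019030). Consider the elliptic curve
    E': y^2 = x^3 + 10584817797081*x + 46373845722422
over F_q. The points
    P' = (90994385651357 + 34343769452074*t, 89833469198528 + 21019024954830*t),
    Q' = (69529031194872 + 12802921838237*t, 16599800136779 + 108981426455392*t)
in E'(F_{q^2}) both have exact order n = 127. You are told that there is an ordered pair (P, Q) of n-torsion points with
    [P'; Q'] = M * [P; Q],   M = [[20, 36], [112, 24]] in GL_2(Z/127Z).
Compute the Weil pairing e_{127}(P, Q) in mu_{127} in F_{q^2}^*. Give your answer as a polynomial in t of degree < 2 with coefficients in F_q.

The 127-Weil pairing on E[127] over F_{120837176177843} is alternating-bilinear: e_{127}(P',Q') = e_{127}(P,Q)^det(M).
Hence e(P,Q) = e(P',Q')^{32} where 32 = 4^{-1} mod 127.
Build f_{127,P'} and f_{127,Q'} via the 7-bit ladder of 127=1111111_2; evaluate at shifted divisors; quotient in F_{120837176177843^2}.
The quotient is 115025745634941 + 59507915145876*t.
Raise to 32: e(P,Q) = 107029096162976 + 45470760405294*t in mu_{127}.

107029096162976 + 45470760405294*t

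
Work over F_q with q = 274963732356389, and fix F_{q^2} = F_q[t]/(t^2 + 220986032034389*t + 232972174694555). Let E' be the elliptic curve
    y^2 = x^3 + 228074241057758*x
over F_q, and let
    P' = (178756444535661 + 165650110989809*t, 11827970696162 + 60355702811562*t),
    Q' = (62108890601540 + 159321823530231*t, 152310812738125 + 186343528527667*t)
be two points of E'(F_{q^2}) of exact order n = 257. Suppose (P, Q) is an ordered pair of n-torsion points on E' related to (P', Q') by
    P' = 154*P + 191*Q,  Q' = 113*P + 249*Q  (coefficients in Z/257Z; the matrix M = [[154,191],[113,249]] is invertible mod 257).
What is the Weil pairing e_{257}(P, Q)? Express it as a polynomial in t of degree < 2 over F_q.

The 257-Weil pairing on E[257] over F_{274963732356389} is alternating-bilinear: e_{257}(P',Q') = e_{257}(P,Q)^det(M).
Inverting 58 mod 257: 226. Thus e_{257}(P,Q) = e(P',Q')^{226}.
9-bit Miller (100000001) on E'/F_{274963732356389} with a'=228074241057758, b'=0: accumulate tangent/chord ratios at Q'+S and P'+S'.
Miller gives e_{257}(P',Q') = 114728014041778 + 125845201383436*t in F_{274963732356389^2}.
Finally e_{257}(P,Q) = 213097227840210 + 172138763840718*t.

213097227840210 + 172138763840718*t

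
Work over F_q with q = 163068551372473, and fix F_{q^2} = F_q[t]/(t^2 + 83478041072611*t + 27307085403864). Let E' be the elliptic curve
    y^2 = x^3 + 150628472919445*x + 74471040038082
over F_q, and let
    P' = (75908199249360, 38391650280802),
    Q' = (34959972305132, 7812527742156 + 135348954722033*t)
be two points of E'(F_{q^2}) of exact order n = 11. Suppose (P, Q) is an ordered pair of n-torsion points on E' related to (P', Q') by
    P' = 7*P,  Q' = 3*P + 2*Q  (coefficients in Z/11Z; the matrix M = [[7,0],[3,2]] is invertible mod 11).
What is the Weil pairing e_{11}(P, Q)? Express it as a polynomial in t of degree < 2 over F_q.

Under M = [[7,0],[3,2]] in GL_2(Z/11), e_{11}(P',Q') = e_{11}(P,Q)^(7*2-0*3 mod 11).
7*2 - 0*3 = 14; reduced mod 11: det = 3, inverse 4.
Build f_{11,P'} and f_{11,Q'} via the 4-bit ladder of 11=1011_2; evaluate at shifted divisors; quotient in F_{163068551372473^2}.
Result: e(P',Q') = 28106958645416 + 19780338764476*t.
(28106958645416 + 19780338764476*t)^{4} mod (163068551372473,f) = 66516982220158 + 78516829973921*t.

66516982220158 + 78516829973921*t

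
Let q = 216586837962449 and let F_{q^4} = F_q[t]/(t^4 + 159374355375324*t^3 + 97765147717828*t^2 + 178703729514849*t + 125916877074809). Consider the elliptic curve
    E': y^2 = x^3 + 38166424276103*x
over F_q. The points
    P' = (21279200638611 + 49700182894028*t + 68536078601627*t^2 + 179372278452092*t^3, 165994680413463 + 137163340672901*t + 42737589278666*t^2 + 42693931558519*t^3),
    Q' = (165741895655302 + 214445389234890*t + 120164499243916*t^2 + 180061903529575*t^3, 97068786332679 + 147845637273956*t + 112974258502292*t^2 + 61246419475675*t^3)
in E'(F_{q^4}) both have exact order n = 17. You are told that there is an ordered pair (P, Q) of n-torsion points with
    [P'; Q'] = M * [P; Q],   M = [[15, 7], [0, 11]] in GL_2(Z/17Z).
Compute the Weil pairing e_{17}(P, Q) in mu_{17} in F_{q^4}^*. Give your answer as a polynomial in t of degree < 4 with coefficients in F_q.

e_{17}(aP+bQ,cP+dQ) = e_{17}(P,Q)^(ad-bc); with (a,b,c,d)=(15,7,0,11) this gives the det-17 law.
det M = 15*11 - 7*0 = 165 = 12 (mod 17); 12^{-1} = 10 (mod 17).
Build f_{17,P'} and f_{17,Q'} via the 5-bit ladder of 17=10001_2; evaluate at shifted divisors; quotient in F_{216586837962449^4}.
So e_{17}(P',Q') = 29532370235541 + 18369990329*t + 171134688029289*t^2 + 9883238958135*t^3.
Thus e_{17}(P,Q) = 165634438651093 + 74987961598565*t + 122495855417053*t^2 + 37842805303135*t^3.

165634438651093 + 74987961598565*t + 122495855417053*t^2 + 37842805303135*t^3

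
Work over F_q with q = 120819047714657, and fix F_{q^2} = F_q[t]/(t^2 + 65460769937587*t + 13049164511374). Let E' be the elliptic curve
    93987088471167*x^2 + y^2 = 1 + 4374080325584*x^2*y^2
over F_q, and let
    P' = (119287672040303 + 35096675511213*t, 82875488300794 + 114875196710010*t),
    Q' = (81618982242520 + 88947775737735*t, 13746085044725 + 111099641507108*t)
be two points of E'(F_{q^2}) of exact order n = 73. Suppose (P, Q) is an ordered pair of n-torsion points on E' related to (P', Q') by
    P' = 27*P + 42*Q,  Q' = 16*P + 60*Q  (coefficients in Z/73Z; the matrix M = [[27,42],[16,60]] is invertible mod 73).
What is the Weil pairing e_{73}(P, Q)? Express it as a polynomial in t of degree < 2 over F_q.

Under M = [[27,42],[16,60]] in GL_2(Z/73), e_{73}(P',Q') = e_{73}(P,Q)^(27*60-42*16 mod 73).
So e_{73}(P,Q) = e_{73}(P',Q')^{72}, since 72*72 = 1 mod 73.
Edwards->Montgomery: u=(1+y)/(1-y), v=u/x -> 98814624522492v^2=u^3+80689069635784u^2+u; then x_W=52608013965060u+117076067895006: y^2=x^3+73560480823631*x+34605867244110.
Double-and-add over 1001001: 7-1 doublings, 3-1 additions; each step l_{T,T}/v_{2T} or l_{T,P'}/v at Q'+S for random S.
Miller gives e_{73}(P',Q') = 67587773150514 + 65007970212091*t in F_{120819047714657^2}.
Thus e_{73}(P,Q) = 25678576686287 + 55811077502566*t.

25678576686287 + 55811077502566*t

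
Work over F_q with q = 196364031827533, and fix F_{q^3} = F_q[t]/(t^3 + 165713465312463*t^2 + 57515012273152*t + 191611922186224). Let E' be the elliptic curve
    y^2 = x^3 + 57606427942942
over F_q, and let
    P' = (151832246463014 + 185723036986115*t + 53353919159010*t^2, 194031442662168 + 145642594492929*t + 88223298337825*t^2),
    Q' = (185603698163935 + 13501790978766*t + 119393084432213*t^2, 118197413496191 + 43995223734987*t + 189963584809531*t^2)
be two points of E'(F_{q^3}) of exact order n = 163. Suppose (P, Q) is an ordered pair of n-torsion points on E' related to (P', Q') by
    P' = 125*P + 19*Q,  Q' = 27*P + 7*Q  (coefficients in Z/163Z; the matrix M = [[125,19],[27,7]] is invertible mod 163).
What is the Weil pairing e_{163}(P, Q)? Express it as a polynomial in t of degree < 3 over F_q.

91525121772285 + 47400265046404*t + 116957344861607*t^2

Since e_{163}(P,P)=e_{163}(Q,Q)=1 and e_{163}(Q,P)=e_{163}(P,Q)^{-1}, expanding e_{163}(125*P + 19*Q,27*P + 7*Q) leaves e(P,Q)^det(M).
Hence e(P,Q) = e(P',Q')^{77} where 77 = 36^{-1} mod 163.
Miller loop for e_{163} over F_{196364031827533^3}: bits of 163 = 10100011; 7 double steps + 3 add steps, l/v at each.
f_P(D_Q)/f_Q(D_P) = 81618506926320 + 9749245588562*t + 152442742757283*t^2.
(81618506926320 + 9749245588562*t + 152442742757283*t^2)^{77} mod (196364031827533,f) = 91525121772285 + 47400265046404*t + 116957344861607*t^2.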